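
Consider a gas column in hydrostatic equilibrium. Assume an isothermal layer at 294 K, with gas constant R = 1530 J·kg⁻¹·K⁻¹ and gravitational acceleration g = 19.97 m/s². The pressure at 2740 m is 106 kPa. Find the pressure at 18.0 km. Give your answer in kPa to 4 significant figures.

P ≈ 53.84 kPa

Scale height: H = RT/g = 1530 × 294 / 19.97 = 22525 m.
Between two levels, P₂ = P₁ exp(−Δz/H) with Δz = z₂ − z₁.
Δz = 18000 − 2740.0 = 15260 m; Δz/H = 15260/22525 = 0.67747.
P₂ = 106 × exp(−0.67747) = 106 × 0.50790 = 53.837 kPa.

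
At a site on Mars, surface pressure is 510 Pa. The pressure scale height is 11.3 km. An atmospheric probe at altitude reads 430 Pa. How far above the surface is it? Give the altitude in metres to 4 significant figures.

Invert the barometric formula: z = H ln(P₀/P).
P₀/P = 510/430 = 1.1860; ln(1.1860) = 0.17059.
z = 11300 × 0.17059 = 1927.7 m.

z ≈ 1928 m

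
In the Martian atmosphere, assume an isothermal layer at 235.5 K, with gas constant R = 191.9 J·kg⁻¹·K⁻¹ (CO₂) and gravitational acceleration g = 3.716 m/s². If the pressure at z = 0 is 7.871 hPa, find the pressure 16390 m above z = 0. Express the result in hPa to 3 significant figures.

P ≈ 2.05 hPa

Scale height: H = RT/g = 191.9 × 235.5 / 3.716 = 12162 m.
Barometric formula: P = P₀ exp(−z/H).
z/H = 16390/12162 = 1.3476; exp(−1.3476) = 0.25986.
P = 7.871 × 0.25986 = 2.0454 hPa.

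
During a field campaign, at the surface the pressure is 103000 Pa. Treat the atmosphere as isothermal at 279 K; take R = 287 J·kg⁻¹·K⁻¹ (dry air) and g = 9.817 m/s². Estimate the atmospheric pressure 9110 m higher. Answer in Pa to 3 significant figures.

P ≈ 33700 Pa

Scale height: H = RT/g = 287 × 279 / 9.817 = 8156.6 m.
Barometric formula: P = P₀ exp(−z/H).
z/H = 9110.0/8156.6 = 1.1169; exp(−1.1169) = 0.32729.
P = 103000 × 0.32729 = 33711 Pa.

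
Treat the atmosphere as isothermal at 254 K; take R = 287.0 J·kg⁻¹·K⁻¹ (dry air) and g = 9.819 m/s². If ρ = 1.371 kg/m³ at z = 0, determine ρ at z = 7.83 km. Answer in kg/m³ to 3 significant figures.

Scale height: H = RT/g = 287.0 × 254 / 9.819 = 7424.2 m.
In an isothermal atmosphere, density decays like pressure: ρ = ρ₀ exp(−z/H).
z/H = 7830.0/7424.2 = 1.0547; exp(−1.0547) = 0.34830.
ρ = 1.371 × 0.34830 = 0.47752 kg/m³.

ρ ≈ 0.478 kg/m³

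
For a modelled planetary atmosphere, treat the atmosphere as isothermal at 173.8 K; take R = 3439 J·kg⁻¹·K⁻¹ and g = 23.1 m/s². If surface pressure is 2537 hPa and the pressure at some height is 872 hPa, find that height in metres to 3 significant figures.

Scale height: H = RT/g = 3439 × 173.8 / 23.1 = 25874 m.
Invert the barometric formula: z = H ln(P₀/P).
P₀/P = 2537/872 = 2.9094; ln(2.9094) = 1.0679.
z = 25874 × 1.0679 = 27631 m.

z ≈ 27600 m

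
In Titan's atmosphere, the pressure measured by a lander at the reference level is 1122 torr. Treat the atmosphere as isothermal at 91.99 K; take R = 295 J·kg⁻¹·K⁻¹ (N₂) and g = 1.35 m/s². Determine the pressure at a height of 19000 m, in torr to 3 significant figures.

Scale height: H = RT/g = 295 × 91.99 / 1.35 = 20102 m.
Barometric formula: P = P₀ exp(−z/H).
z/H = 19000/20102 = 0.94518; exp(−0.94518) = 0.38861.
P = 1122 × 0.38861 = 436.02 torr.

P ≈ 436 torr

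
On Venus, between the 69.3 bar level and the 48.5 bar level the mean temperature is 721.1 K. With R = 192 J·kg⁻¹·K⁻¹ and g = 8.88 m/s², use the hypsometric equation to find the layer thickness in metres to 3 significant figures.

Δz ≈ 5560 m

Hypsometric equation: Δz = (R T̄/g) ln(P₁/P₂).
R T̄/g = 192 × 721.1 / 8.88 = 15591 m.
ln(69.3/48.5) = ln(1.4289) = 0.35690.
Δz = 15591 × 0.35690 = 5564.4 m.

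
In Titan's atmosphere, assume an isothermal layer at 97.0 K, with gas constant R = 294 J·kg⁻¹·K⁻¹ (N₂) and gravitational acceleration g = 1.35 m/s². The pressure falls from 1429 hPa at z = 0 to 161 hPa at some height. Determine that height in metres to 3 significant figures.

Scale height: H = RT/g = 294 × 97.0 / 1.35 = 21124 m.
Invert the barometric formula: z = H ln(P₀/P).
P₀/P = 1429/161 = 8.8758; ln(8.8758) = 2.1833.
z = 21124 × 2.1833 = 46120 m.

z ≈ 46100 m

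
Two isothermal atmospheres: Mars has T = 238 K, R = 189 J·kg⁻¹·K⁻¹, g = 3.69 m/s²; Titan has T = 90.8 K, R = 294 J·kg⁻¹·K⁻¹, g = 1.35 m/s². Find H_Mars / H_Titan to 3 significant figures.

H_Mars/H_Titan ≈ 0.616

H = RT/g for each body.
H_Mars = 189 × 238 / 3.69 = 12190 m.
H_Titan = 294 × 90.8 / 1.35 = 19774 m.
H_Mars/H_Titan = 12190/19774 = 0.61647.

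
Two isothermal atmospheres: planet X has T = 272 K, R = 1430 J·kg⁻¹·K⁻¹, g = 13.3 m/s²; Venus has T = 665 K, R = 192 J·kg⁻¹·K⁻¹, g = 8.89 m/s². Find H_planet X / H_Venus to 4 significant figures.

H = RT/g for each body.
H_planet X = 1430 × 272 / 13.3 = 29245 m.
H_Venus = 192 × 665 / 8.89 = 14362 m.
H_planet X/H_Venus = 29245/14362 = 2.0363.

H_planet X/H_Venus ≈ 2.036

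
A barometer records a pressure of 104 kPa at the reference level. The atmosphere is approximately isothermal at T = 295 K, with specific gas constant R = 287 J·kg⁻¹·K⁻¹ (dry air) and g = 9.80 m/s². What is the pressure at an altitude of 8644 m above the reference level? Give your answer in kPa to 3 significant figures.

P ≈ 38.2 kPa

Scale height: H = RT/g = 287 × 295 / 9.80 = 8639.3 m.
Barometric formula: P = P₀ exp(−z/H).
z/H = 8644.0/8639.3 = 1.0005; exp(−1.0005) = 0.36770.
P = 104 × 0.36770 = 38.241 kPa.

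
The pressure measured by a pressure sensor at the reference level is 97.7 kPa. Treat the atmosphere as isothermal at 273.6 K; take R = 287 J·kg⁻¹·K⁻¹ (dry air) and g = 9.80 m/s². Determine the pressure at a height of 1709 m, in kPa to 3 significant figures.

P ≈ 78.9 kPa

Scale height: H = RT/g = 287 × 273.6 / 9.80 = 8012.6 m.
Barometric formula: P = P₀ exp(−z/H).
z/H = 1709.0/8012.6 = 0.21329; exp(−0.21329) = 0.80792.
P = 97.7 × 0.80792 = 78.934 kPa.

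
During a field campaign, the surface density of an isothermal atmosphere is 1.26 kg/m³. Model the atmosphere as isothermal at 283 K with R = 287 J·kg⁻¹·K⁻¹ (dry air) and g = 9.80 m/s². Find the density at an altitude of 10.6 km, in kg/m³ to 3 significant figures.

Scale height: H = RT/g = 287 × 283 / 9.80 = 8287.9 m.
In an isothermal atmosphere, density decays like pressure: ρ = ρ₀ exp(−z/H).
z/H = 10600/8287.9 = 1.2790; exp(−1.2790) = 0.27832.
ρ = 1.26 × 0.27832 = 0.35068 kg/m³.

ρ ≈ 0.351 kg/m³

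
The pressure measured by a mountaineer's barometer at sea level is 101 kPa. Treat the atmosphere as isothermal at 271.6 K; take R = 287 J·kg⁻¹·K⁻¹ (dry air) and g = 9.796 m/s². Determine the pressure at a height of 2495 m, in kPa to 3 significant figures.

P ≈ 73.8 kPa

Scale height: H = RT/g = 287 × 271.6 / 9.796 = 7957.2 m.
Barometric formula: P = P₀ exp(−z/H).
z/H = 2495.0/7957.2 = 0.31355; exp(−0.31355) = 0.73085.
P = 101 × 0.73085 = 73.816 kPa.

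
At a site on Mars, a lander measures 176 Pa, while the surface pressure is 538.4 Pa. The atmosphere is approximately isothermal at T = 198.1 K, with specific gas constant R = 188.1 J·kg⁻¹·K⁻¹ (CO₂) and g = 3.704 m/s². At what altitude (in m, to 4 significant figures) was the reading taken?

z ≈ 11250 m

Scale height: H = RT/g = 188.1 × 198.1 / 3.704 = 10060 m.
Invert the barometric formula: z = H ln(P₀/P).
P₀/P = 538.4/176 = 3.0591; ln(3.0591) = 1.1181.
z = 10060 × 1.1181 = 11248 m.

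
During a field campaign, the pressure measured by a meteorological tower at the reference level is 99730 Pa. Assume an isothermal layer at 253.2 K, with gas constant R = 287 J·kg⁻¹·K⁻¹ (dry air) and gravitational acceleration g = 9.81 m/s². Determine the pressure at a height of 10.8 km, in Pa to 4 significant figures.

P ≈ 23210 Pa

Scale height: H = RT/g = 287 × 253.2 / 9.81 = 7407.6 m.
Barometric formula: P = P₀ exp(−z/H).
z/H = 10800/7407.6 = 1.4580; exp(−1.4580) = 0.23270.
P = 99730 × 0.23270 = 23207 Pa.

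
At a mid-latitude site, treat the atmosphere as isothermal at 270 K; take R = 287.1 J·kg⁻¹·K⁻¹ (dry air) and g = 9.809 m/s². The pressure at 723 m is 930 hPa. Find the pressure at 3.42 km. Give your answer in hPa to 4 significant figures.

P ≈ 661.1 hPa

Scale height: H = RT/g = 287.1 × 270 / 9.809 = 7902.6 m.
Between two levels, P₂ = P₁ exp(−Δz/H) with Δz = z₂ − z₁.
Δz = 3420.0 − 723.00 = 2697.0 m; Δz/H = 2697.0/7902.6 = 0.34128.
P₂ = 930 × exp(−0.34128) = 930 × 0.71086 = 661.10 hPa.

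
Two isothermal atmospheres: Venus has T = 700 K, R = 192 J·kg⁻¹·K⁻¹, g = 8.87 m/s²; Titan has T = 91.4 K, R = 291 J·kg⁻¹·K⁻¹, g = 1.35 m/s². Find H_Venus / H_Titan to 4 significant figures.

H = RT/g for each body.
H_Venus = 192 × 700 / 8.87 = 15152 m.
H_Titan = 291 × 91.4 / 1.35 = 19702 m.
H_Venus/H_Titan = 15152/19702 = 0.76906.

H_Venus/H_Titan ≈ 0.7691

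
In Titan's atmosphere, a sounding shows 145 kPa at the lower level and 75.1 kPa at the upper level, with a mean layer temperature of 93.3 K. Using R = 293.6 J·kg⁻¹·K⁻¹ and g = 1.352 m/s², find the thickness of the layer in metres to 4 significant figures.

Hypsometric equation: Δz = (R T̄/g) ln(P₁/P₂).
R T̄/g = 293.6 × 93.3 / 1.352 = 20261 m.
ln(145/75.1) = ln(1.9308) = 0.65793.
Δz = 20261 × 0.65793 = 13330 m.

Δz ≈ 13330 m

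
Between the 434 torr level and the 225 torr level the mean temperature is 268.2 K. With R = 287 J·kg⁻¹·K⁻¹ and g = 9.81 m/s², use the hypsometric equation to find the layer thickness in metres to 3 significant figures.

Δz ≈ 5150 m

Hypsometric equation: Δz = (R T̄/g) ln(P₁/P₂).
R T̄/g = 287 × 268.2 / 9.81 = 7846.4 m.
ln(434/225) = ln(1.9289) = 0.65695.
Δz = 7846.4 × 0.65695 = 5154.7 m.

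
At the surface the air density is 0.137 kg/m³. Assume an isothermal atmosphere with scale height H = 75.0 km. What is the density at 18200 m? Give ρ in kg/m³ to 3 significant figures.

ρ ≈ 0.107 kg/m³

In an isothermal atmosphere, density decays like pressure: ρ = ρ₀ exp(−z/H).
z/H = 18200/75000 = 0.24267; exp(−0.24267) = 0.78453.
ρ = 0.137 × 0.78453 = 0.10748 kg/m³.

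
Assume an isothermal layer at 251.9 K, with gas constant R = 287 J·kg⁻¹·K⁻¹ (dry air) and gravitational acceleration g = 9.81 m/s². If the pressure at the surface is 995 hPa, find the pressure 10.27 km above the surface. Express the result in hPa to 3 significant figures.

P ≈ 247 hPa

Scale height: H = RT/g = 287 × 251.9 / 9.81 = 7369.6 m.
Barometric formula: P = P₀ exp(−z/H).
z/H = 10270/7369.6 = 1.3936; exp(−1.3936) = 0.24818.
P = 995 × 0.24818 = 246.94 hPa.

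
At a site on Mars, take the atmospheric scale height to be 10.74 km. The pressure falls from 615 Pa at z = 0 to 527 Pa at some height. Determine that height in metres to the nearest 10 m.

z ≈ 1660 m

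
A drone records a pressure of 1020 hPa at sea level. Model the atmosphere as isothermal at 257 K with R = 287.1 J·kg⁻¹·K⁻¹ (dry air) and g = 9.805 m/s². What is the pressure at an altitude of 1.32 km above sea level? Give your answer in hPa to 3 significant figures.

P ≈ 856 hPa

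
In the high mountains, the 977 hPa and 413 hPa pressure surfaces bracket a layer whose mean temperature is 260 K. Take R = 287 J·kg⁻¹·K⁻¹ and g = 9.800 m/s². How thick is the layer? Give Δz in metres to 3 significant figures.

Δz ≈ 6560 m

Hypsometric equation: Δz = (R T̄/g) ln(P₁/P₂).
R T̄/g = 287 × 260 / 9.800 = 7614.3 m.
ln(977/413) = ln(2.3656) = 0.86103.
Δz = 7614.3 × 0.86103 = 6556.1 m.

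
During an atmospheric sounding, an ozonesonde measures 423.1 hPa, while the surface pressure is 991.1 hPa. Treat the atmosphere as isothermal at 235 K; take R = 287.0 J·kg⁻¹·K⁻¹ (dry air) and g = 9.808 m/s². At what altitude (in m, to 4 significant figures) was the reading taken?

Scale height: H = RT/g = 287.0 × 235 / 9.808 = 6876.5 m.
Invert the barometric formula: z = H ln(P₀/P).
P₀/P = 991.1/423.1 = 2.3425; ln(2.3425) = 0.85122.
z = 6876.5 × 0.85122 = 5853.4 m.

z ≈ 5853 m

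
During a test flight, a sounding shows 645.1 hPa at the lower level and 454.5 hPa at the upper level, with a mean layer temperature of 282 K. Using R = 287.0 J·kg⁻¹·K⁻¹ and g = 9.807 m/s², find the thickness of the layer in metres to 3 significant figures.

Δz ≈ 2890 m

Hypsometric equation: Δz = (R T̄/g) ln(P₁/P₂).
R T̄/g = 287.0 × 282 / 9.807 = 8252.7 m.
ln(645.1/454.5) = ln(1.4194) = 0.35023.
Δz = 8252.7 × 0.35023 = 2890.3 m.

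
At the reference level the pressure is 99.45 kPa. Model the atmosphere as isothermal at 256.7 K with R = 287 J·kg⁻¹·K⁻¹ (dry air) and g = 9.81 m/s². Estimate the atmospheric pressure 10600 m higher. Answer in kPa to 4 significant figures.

P ≈ 24.24 kPa

Scale height: H = RT/g = 287 × 256.7 / 9.81 = 7510.0 m.
Barometric formula: P = P₀ exp(−z/H).
z/H = 10600/7510.0 = 1.4115; exp(−1.4115) = 0.24378.
P = 99.45 × 0.24378 = 24.244 kPa.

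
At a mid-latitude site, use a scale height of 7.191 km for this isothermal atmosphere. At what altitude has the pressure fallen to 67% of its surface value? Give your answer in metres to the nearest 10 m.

Set P/P₀ = exp(−z/H) = 0.67, so z = −H ln(0.67).
−ln(0.67) = 0.40048; z = 7191.0 × 0.40048 = 2879.9 m.

z ≈ 2880 m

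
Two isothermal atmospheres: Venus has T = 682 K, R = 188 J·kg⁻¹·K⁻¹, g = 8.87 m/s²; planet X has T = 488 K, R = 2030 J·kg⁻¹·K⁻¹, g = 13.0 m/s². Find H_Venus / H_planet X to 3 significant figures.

H = RT/g for each body.
H_Venus = 188 × 682 / 8.87 = 14455 m.
H_planet X = 2030 × 488 / 13.0 = 76203 m.
H_Venus/H_planet X = 14455/76203 = 0.18969.

H_Venus/H_planet X ≈ 0.190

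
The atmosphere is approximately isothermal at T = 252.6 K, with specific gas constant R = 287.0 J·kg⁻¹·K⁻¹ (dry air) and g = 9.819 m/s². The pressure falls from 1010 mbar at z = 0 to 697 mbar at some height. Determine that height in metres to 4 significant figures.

z ≈ 2739 m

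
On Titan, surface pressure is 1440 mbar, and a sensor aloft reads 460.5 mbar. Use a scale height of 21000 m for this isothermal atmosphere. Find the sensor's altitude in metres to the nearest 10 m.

Invert the barometric formula: z = H ln(P₀/P).
P₀/P = 1440/460.5 = 3.1270; ln(3.1270) = 1.1401.
z = 21000 × 1.1401 = 23942 m.

z ≈ 23940 m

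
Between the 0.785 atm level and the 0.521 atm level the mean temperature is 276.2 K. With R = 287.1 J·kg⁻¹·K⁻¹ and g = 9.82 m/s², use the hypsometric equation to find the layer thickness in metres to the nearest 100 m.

Δz ≈ 3300 m

Hypsometric equation: Δz = (R T̄/g) ln(P₁/P₂).
R T̄/g = 287.1 × 276.2 / 9.82 = 8075.1 m.
ln(0.785/0.521) = ln(1.5067) = 0.40992.
Δz = 8075.1 × 0.40992 = 3310.1 m.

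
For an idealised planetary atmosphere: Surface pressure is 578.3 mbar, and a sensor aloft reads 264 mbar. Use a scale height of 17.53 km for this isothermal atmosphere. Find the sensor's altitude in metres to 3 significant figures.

z ≈ 13700 m

Invert the barometric formula: z = H ln(P₀/P).
P₀/P = 578.3/264 = 2.1905; ln(2.1905) = 0.78413.
z = 17530 × 0.78413 = 13746 m.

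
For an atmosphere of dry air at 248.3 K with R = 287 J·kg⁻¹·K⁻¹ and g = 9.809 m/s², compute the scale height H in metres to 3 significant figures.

The scale height of an isothermal atmosphere is H = RT/g.
H = 287 × 248.3 / 9.809 = 71262/9.809 = 7265.0 m.

H ≈ 7260 m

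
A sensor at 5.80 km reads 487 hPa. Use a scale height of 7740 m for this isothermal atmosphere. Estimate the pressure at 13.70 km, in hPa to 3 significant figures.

P ≈ 175 hPa

Between two levels, P₂ = P₁ exp(−Δz/H) with Δz = z₂ − z₁.
Δz = 13700 − 5800.0 = 7900.0 m; Δz/H = 7900.0/7740.0 = 1.0207.
P₂ = 487 × exp(−1.0207) = 487 × 0.36034 = 175.49 hPa.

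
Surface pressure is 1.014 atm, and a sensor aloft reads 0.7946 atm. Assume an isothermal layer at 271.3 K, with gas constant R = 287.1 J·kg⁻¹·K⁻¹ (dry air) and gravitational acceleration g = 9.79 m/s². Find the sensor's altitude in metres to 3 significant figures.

z ≈ 1940 m

Scale height: H = RT/g = 287.1 × 271.3 / 9.79 = 7956.1 m.
Invert the barometric formula: z = H ln(P₀/P).
P₀/P = 1.014/0.7946 = 1.2761; ln(1.2761) = 0.24381.
z = 7956.1 × 0.24381 = 1939.8 m.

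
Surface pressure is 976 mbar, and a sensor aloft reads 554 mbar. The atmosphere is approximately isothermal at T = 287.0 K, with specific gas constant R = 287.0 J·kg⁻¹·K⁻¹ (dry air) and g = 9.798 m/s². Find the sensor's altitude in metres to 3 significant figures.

Scale height: H = RT/g = 287.0 × 287.0 / 9.798 = 8406.7 m.
Invert the barometric formula: z = H ln(P₀/P).
P₀/P = 976/554 = 1.7617; ln(1.7617) = 0.56628.
z = 8406.7 × 0.56628 = 4760.5 m.

z ≈ 4760 m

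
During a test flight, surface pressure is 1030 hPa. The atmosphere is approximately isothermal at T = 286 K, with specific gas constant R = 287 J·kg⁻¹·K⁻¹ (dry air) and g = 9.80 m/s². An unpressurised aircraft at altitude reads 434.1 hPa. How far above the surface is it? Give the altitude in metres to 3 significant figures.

Scale height: H = RT/g = 287 × 286 / 9.80 = 8375.7 m.
Invert the barometric formula: z = H ln(P₀/P).
P₀/P = 1030/434.1 = 2.3727; ln(2.3727) = 0.86403.
z = 8375.7 × 0.86403 = 7236.9 m.

z ≈ 7240 m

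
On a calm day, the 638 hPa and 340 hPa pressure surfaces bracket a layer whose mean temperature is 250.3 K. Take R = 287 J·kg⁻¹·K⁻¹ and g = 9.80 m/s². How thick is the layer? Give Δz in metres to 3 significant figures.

Δz ≈ 4610 m

Hypsometric equation: Δz = (R T̄/g) ln(P₁/P₂).
R T̄/g = 287 × 250.3 / 9.80 = 7330.2 m.
ln(638/340) = ln(1.8765) = 0.62941.
Δz = 7330.2 × 0.62941 = 4613.7 m.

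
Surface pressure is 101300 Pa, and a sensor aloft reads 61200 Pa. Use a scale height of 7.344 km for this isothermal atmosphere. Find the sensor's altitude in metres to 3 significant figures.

Invert the barometric formula: z = H ln(P₀/P).
P₀/P = 101300/61200 = 1.6552; ln(1.6552) = 0.50392.
z = 7344.0 × 0.50392 = 3700.8 m.

z ≈ 3700 m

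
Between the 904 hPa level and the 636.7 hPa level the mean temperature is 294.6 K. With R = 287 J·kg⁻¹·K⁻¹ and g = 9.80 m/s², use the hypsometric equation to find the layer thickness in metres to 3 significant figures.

Δz ≈ 3020 m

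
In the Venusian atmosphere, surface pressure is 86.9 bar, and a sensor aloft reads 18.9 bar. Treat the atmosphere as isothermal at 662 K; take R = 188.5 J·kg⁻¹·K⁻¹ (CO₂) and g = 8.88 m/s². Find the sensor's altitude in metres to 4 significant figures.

z ≈ 21440 m

Scale height: H = RT/g = 188.5 × 662 / 8.88 = 14053 m.
Invert the barometric formula: z = H ln(P₀/P).
P₀/P = 86.9/18.9 = 4.5979; ln(4.5979) = 1.5256.
z = 14053 × 1.5256 = 21439 m.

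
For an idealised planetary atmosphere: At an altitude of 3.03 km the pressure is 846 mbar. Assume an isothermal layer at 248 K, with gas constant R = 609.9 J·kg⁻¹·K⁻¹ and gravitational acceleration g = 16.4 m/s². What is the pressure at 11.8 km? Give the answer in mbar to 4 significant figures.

P ≈ 326.9 mbar

Scale height: H = RT/g = 609.9 × 248 / 16.4 = 9222.9 m.
Between two levels, P₂ = P₁ exp(−Δz/H) with Δz = z₂ − z₁.
Δz = 11800 − 3030.0 = 8770.0 m; Δz/H = 8770.0/9222.9 = 0.95089.
P₂ = 846 × exp(−0.95089) = 846 × 0.38640 = 326.89 mbar.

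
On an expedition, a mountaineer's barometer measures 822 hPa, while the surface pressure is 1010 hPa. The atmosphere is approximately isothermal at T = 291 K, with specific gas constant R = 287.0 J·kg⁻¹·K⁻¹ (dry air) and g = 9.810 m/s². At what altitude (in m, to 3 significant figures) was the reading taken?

Scale height: H = RT/g = 287.0 × 291 / 9.810 = 8513.5 m.
Invert the barometric formula: z = H ln(P₀/P).
P₀/P = 1010/822 = 1.2287; ln(1.2287) = 0.20596.
z = 8513.5 × 0.20596 = 1753.4 m.

z ≈ 1750 m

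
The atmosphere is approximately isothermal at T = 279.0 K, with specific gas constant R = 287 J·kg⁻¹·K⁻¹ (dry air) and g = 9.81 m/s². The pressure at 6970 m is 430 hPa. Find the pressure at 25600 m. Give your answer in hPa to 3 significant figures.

P ≈ 43.9 hPa

Scale height: H = RT/g = 287 × 279.0 / 9.81 = 8162.4 m.
Between two levels, P₂ = P₁ exp(−Δz/H) with Δz = z₂ − z₁.
Δz = 25600 − 6970.0 = 18630 m; Δz/H = 18630/8162.4 = 2.2824.
P₂ = 430 × exp(−2.2824) = 430 × 0.10204 = 43.877 hPa.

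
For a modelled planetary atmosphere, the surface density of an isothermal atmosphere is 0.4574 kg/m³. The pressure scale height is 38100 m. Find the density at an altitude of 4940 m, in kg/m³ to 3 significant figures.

In an isothermal atmosphere, density decays like pressure: ρ = ρ₀ exp(−z/H).
z/H = 4940.0/38100 = 0.12966; exp(−0.12966) = 0.87839.
ρ = 0.4574 × 0.87839 = 0.40178 kg/m³.

ρ ≈ 0.402 kg/m³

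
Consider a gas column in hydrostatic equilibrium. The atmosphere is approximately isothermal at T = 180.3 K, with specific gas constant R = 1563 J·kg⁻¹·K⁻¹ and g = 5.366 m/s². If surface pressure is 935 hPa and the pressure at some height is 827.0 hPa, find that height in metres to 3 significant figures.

Scale height: H = RT/g = 1563 × 180.3 / 5.366 = 52517 m.
Invert the barometric formula: z = H ln(P₀/P).
P₀/P = 935/827.0 = 1.1306; ln(1.1306) = 0.12275.
z = 52517 × 0.12275 = 6446.5 m.

z ≈ 6450 m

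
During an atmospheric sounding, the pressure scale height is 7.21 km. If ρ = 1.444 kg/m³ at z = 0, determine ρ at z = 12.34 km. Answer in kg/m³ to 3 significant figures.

In an isothermal atmosphere, density decays like pressure: ρ = ρ₀ exp(−z/H).
z/H = 12340/7210.0 = 1.7115; exp(−1.7115) = 0.18059.
ρ = 1.444 × 0.18059 = 0.26077 kg/m³.

ρ ≈ 0.261 kg/m³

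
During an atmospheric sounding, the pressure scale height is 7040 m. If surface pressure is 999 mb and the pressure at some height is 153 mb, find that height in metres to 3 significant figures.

z ≈ 13200 m

Invert the barometric formula: z = H ln(P₀/P).
P₀/P = 999/153 = 6.5294; ln(6.5294) = 1.8763.
z = 7040.0 × 1.8763 = 13209 m.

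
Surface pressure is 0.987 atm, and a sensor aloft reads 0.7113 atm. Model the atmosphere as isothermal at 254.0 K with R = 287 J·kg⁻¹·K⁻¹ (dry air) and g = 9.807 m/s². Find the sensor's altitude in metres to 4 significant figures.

z ≈ 2435 m

Scale height: H = RT/g = 287 × 254.0 / 9.807 = 7433.3 m.
Invert the barometric formula: z = H ln(P₀/P).
P₀/P = 0.987/0.7113 = 1.3876; ln(1.3876) = 0.32758.
z = 7433.3 × 0.32758 = 2435.0 m.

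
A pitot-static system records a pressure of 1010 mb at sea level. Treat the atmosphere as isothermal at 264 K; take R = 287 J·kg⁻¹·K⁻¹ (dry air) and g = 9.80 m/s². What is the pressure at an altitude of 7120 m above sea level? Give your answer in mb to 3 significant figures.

Scale height: H = RT/g = 287 × 264 / 9.80 = 7731.4 m.
Barometric formula: P = P₀ exp(−z/H).
z/H = 7120.0/7731.4 = 0.92092; exp(−0.92092) = 0.39815.
P = 1010 × 0.39815 = 402.13 mb.

P ≈ 402 mb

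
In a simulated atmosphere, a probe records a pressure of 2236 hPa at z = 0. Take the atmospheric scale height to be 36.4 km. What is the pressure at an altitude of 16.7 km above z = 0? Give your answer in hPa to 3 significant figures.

Barometric formula: P = P₀ exp(−z/H).
z/H = 16700/36400 = 0.45879; exp(−0.45879) = 0.63205.
P = 2236 × 0.63205 = 1413.3 hPa.

P ≈ 1410 hPa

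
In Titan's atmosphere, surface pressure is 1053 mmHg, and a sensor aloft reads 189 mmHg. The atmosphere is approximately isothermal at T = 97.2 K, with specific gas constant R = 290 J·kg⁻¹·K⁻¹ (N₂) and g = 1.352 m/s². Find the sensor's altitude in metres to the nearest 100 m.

Scale height: H = RT/g = 290 × 97.2 / 1.352 = 20849 m.
Invert the barometric formula: z = H ln(P₀/P).
P₀/P = 1053/189 = 5.5714; ln(5.5714) = 1.7176.
z = 20849 × 1.7176 = 35810 m.

z ≈ 35800 m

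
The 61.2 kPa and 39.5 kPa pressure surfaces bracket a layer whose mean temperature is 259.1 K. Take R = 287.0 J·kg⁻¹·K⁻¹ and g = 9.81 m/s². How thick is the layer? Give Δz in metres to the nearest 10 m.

Hypsometric equation: Δz = (R T̄/g) ln(P₁/P₂).
R T̄/g = 287.0 × 259.1 / 9.81 = 7580.2 m.
ln(61.2/39.5) = ln(1.5494) = 0.43787.
Δz = 7580.2 × 0.43787 = 3319.1 m.

Δz ≈ 3320 m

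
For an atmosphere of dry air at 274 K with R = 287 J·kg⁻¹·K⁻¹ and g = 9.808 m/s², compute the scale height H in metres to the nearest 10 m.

H ≈ 8020 m

The scale height of an isothermal atmosphere is H = RT/g.
H = 287 × 274 / 9.808 = 78638/9.808 = 8017.7 m.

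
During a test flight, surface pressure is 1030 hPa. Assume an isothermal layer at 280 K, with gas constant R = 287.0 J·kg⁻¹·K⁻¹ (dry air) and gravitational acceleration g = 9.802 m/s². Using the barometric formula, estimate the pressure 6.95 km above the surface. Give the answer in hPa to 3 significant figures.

P ≈ 441 hPa

Scale height: H = RT/g = 287.0 × 280 / 9.802 = 8198.3 m.
Barometric formula: P = P₀ exp(−z/H).
z/H = 6950.0/8198.3 = 0.84774; exp(−0.84774) = 0.42838.
P = 1030 × 0.42838 = 441.23 hPa.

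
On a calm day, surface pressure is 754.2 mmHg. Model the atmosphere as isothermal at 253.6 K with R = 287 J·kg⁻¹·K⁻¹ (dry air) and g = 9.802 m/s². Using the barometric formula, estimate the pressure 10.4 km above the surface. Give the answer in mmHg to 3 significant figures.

P ≈ 186 mmHg

Scale height: H = RT/g = 287 × 253.6 / 9.802 = 7425.3 m.
Barometric formula: P = P₀ exp(−z/H).
z/H = 10400/7425.3 = 1.4006; exp(−1.4006) = 0.24645.
P = 754.2 × 0.24645 = 185.87 mmHg.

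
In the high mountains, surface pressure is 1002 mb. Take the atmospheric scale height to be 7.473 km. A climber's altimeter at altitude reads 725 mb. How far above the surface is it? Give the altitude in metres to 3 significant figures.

Invert the barometric formula: z = H ln(P₀/P).
P₀/P = 1002/725 = 1.3821; ln(1.3821) = 0.32360.
z = 7473.0 × 0.32360 = 2418.3 m.

z ≈ 2420 m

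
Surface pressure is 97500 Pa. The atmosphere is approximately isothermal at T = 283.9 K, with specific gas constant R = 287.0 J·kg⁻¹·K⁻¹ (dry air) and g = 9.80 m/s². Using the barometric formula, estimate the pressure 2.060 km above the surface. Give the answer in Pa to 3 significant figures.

P ≈ 76100 Pa

Scale height: H = RT/g = 287.0 × 283.9 / 9.80 = 8314.2 m.
Barometric formula: P = P₀ exp(−z/H).
z/H = 2060.0/8314.2 = 0.24777; exp(−0.24777) = 0.78054.
P = 97500 × 0.78054 = 76103 Pa.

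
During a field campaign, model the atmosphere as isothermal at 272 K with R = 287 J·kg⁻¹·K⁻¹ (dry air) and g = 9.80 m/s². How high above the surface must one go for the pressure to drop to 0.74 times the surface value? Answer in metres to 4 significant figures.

z ≈ 2399 m

Scale height: H = RT/g = 287 × 272 / 9.80 = 7965.7 m.
Set P/P₀ = exp(−z/H) = 0.74, so z = −H ln(0.74).
−ln(0.74) = 0.30111; z = 7965.7 × 0.30111 = 2398.6 m.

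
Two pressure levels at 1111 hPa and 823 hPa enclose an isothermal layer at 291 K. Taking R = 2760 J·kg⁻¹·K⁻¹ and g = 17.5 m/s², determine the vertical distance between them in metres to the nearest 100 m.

Hypsometric equation: Δz = (R T̄/g) ln(P₁/P₂).
R T̄/g = 2760 × 291 / 17.5 = 45895 m.
ln(1111/823) = ln(1.3499) = 0.30003.
Δz = 45895 × 0.30003 = 13770 m.

Δz ≈ 13800 m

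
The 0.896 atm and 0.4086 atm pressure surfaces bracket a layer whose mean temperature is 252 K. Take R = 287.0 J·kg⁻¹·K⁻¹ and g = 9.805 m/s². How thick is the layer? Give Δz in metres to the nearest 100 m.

Δz ≈ 5800 m

Hypsometric equation: Δz = (R T̄/g) ln(P₁/P₂).
R T̄/g = 287.0 × 252 / 9.805 = 7376.2 m.
ln(0.896/0.4086) = ln(2.1929) = 0.78522.
Δz = 7376.2 × 0.78522 = 5791.9 m.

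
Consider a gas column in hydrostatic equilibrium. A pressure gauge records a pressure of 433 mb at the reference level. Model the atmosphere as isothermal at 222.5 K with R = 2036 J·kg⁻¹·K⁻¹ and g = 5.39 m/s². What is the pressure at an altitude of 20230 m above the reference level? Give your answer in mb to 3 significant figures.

Scale height: H = RT/g = 2036 × 222.5 / 5.39 = 84046 m.
Barometric formula: P = P₀ exp(−z/H).
z/H = 20230/84046 = 0.24070; exp(−0.24070) = 0.78608.
P = 433 × 0.78608 = 340.37 mb.

P ≈ 340 mb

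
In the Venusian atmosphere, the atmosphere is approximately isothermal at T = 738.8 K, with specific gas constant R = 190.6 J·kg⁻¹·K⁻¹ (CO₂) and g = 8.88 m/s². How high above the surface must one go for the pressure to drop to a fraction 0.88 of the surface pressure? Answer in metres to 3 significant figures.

z ≈ 2030 m

Scale height: H = RT/g = 190.6 × 738.8 / 8.88 = 15858 m.
Set P/P₀ = exp(−z/H) = 0.88, so z = −H ln(0.88).
−ln(0.88) = 0.12783; z = 15858 × 0.12783 = 2027.1 m.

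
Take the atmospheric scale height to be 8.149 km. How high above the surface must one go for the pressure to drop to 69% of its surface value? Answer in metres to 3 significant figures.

Set P/P₀ = exp(−z/H) = 0.69, so z = −H ln(0.69).
−ln(0.69) = 0.37106; z = 8149.0 × 0.37106 = 3023.8 m.

z ≈ 3020 m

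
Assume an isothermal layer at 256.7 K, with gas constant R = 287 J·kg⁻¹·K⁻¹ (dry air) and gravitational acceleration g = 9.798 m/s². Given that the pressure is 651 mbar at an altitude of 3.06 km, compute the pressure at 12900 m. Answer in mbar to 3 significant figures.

Scale height: H = RT/g = 287 × 256.7 / 9.798 = 7519.2 m.
Between two levels, P₂ = P₁ exp(−Δz/H) with Δz = z₂ − z₁.
Δz = 12900 − 3060.0 = 9840.0 m; Δz/H = 9840.0/7519.2 = 1.3086.
P₂ = 651 × exp(−1.3086) = 651 × 0.27020 = 175.90 mbar.

P ≈ 176 mbar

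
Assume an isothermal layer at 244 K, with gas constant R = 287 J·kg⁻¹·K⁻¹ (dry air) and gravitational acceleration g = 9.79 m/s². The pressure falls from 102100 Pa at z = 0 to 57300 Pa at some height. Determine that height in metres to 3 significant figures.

Scale height: H = RT/g = 287 × 244 / 9.79 = 7153.0 m.
Invert the barometric formula: z = H ln(P₀/P).
P₀/P = 102100/57300 = 1.7818; ln(1.7818) = 0.57762.
z = 7153.0 × 0.57762 = 4131.7 m.

z ≈ 4130 m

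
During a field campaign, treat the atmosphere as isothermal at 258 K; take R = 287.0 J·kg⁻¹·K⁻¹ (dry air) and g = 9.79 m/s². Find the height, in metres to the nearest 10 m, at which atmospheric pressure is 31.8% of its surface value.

Scale height: H = RT/g = 287.0 × 258 / 9.79 = 7563.4 m.
Set P/P₀ = exp(−z/H) = 0.318, so z = −H ln(0.318).
−ln(0.318) = 1.1457; z = 7563.4 × 1.1457 = 8665.4 m.

z ≈ 8670 m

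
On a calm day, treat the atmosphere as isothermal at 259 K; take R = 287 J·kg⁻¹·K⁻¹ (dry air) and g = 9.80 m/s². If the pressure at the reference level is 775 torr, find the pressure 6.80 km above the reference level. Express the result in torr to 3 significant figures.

Scale height: H = RT/g = 287 × 259 / 9.80 = 7585.0 m.
Barometric formula: P = P₀ exp(−z/H).
z/H = 6800.0/7585.0 = 0.89651; exp(−0.89651) = 0.40799.
P = 775 × 0.40799 = 316.19 torr.

P ≈ 316 torr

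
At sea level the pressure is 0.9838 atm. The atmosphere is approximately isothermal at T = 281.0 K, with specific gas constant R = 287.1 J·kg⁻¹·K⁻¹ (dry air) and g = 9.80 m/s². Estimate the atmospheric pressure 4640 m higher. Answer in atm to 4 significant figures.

P ≈ 0.5599 atm

Scale height: H = RT/g = 287.1 × 281.0 / 9.80 = 8232.2 m.
Barometric formula: P = P₀ exp(−z/H).
z/H = 4640.0/8232.2 = 0.56364; exp(−0.56364) = 0.56913.
P = 0.9838 × 0.56913 = 0.55991 atm.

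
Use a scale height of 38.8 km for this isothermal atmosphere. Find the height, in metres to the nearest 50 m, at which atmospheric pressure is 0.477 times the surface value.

Set P/P₀ = exp(−z/H) = 0.477, so z = −H ln(0.477).
−ln(0.477) = 0.74024; z = 38800 × 0.74024 = 28721 m.

z ≈ 28700 m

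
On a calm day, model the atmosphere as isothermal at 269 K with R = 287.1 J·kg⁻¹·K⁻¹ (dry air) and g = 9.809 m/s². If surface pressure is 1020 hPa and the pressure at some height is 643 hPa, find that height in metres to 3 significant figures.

z ≈ 3630 m

Scale height: H = RT/g = 287.1 × 269 / 9.809 = 7873.4 m.
Invert the barometric formula: z = H ln(P₀/P).
P₀/P = 1020/643 = 1.5863; ln(1.5863) = 0.46140.
z = 7873.4 × 0.46140 = 3632.8 m.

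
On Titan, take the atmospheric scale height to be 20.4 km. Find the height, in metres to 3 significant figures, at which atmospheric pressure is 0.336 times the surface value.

z ≈ 22200 m

Set P/P₀ = exp(−z/H) = 0.336, so z = −H ln(0.336).
−ln(0.336) = 1.0906; z = 20400 × 1.0906 = 22248 m.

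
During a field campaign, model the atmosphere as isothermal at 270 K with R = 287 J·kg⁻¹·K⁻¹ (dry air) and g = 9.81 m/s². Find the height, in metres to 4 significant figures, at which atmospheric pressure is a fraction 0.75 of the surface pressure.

Scale height: H = RT/g = 287 × 270 / 9.81 = 7899.1 m.
Set P/P₀ = exp(−z/H) = 0.75, so z = −H ln(0.75).
−ln(0.75) = 0.28768; z = 7899.1 × 0.28768 = 2272.4 m.

z ≈ 2272 m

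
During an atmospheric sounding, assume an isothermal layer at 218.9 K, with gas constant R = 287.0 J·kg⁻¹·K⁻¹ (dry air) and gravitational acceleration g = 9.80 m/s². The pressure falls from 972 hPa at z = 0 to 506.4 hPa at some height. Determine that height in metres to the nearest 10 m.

z ≈ 4180 m

Scale height: H = RT/g = 287.0 × 218.9 / 9.80 = 6410.6 m.
Invert the barometric formula: z = H ln(P₀/P).
P₀/P = 972/506.4 = 1.9194; ln(1.9194) = 0.65201.
z = 6410.6 × 0.65201 = 4179.8 m.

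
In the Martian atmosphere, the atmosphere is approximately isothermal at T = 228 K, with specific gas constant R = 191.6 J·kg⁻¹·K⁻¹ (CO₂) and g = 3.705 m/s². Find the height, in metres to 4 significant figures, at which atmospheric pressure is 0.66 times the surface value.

Scale height: H = RT/g = 191.6 × 228 / 3.705 = 11791 m.
Set P/P₀ = exp(−z/H) = 0.66, so z = −H ln(0.66).
−ln(0.66) = 0.41552; z = 11791 × 0.41552 = 4899.4 m.

z ≈ 4899 m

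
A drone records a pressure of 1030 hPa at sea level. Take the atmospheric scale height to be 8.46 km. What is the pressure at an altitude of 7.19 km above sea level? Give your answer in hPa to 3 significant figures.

Barometric formula: P = P₀ exp(−z/H).
z/H = 7190.0/8460.0 = 0.84988; exp(−0.84988) = 0.42747.
P = 1030 × 0.42747 = 440.29 hPa.

P ≈ 440 hPa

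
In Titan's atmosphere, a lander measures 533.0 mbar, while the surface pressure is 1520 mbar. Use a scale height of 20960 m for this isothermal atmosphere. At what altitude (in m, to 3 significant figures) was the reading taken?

z ≈ 22000 m

Invert the barometric formula: z = H ln(P₀/P).
P₀/P = 1520/533.0 = 2.8518; ln(2.8518) = 1.0480.
z = 20960 × 1.0480 = 21966 m.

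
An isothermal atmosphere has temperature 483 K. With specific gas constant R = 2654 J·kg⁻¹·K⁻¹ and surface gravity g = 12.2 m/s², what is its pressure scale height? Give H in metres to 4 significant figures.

The scale height of an isothermal atmosphere is H = RT/g.
H = 2654 × 483 / 12.2 = 1281900/12.2 = 105070 m.

H ≈ 105100 m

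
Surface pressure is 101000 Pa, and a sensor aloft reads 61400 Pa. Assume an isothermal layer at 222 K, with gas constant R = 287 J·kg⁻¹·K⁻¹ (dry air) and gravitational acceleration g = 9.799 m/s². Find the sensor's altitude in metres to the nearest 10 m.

z ≈ 3240 m

Scale height: H = RT/g = 287 × 222 / 9.799 = 6502.1 m.
Invert the barometric formula: z = H ln(P₀/P).
P₀/P = 101000/61400 = 1.6450; ln(1.6450) = 0.49774.
z = 6502.1 × 0.49774 = 3236.4 m.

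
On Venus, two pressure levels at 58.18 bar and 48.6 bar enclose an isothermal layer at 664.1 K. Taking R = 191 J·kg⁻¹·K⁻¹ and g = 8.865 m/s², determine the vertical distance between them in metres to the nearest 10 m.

Δz ≈ 2570 m

Hypsometric equation: Δz = (R T̄/g) ln(P₁/P₂).
R T̄/g = 191 × 664.1 / 8.865 = 14308 m.
ln(58.18/48.6) = ln(1.1971) = 0.17990.
Δz = 14308 × 0.17990 = 2574.0 m.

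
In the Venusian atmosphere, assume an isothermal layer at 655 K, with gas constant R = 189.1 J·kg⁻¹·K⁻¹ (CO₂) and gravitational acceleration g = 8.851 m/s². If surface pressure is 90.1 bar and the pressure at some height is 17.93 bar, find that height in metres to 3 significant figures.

z ≈ 22600 m

Scale height: H = RT/g = 189.1 × 655 / 8.851 = 13994 m.
Invert the barometric formula: z = H ln(P₀/P).
P₀/P = 90.1/17.93 = 5.0251; ln(5.0251) = 1.6144.
z = 13994 × 1.6144 = 22592 m.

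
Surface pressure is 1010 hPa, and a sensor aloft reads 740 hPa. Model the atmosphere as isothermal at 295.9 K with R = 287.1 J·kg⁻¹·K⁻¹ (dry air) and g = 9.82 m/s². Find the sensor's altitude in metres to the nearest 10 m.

z ≈ 2690 m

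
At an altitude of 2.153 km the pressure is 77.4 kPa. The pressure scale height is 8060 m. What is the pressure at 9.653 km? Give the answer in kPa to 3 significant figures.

Between two levels, P₂ = P₁ exp(−Δz/H) with Δz = z₂ − z₁.
Δz = 9653.0 − 2153.0 = 7500.0 m; Δz/H = 7500.0/8060.0 = 0.93052.
P₂ = 77.4 × exp(−0.93052) = 77.4 × 0.39435 = 30.523 kPa.

P ≈ 30.5 kPa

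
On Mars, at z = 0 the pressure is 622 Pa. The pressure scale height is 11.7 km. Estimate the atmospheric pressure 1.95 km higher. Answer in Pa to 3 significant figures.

P ≈ 527 Pa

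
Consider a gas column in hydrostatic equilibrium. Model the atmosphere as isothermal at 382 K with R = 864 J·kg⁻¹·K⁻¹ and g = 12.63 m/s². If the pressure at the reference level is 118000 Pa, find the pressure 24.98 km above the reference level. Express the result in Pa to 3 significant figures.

Scale height: H = RT/g = 864 × 382 / 12.63 = 26132 m.
Barometric formula: P = P₀ exp(−z/H).
z/H = 24980/26132 = 0.95592; exp(−0.95592) = 0.38446.
P = 118000 × 0.38446 = 45366 Pa.

P ≈ 45400 Pa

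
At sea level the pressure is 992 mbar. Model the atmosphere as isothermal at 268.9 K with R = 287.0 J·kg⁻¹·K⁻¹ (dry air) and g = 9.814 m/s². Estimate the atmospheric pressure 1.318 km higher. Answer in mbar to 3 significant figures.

Scale height: H = RT/g = 287.0 × 268.9 / 9.814 = 7863.7 m.
Barometric formula: P = P₀ exp(−z/H).
z/H = 1318.0/7863.7 = 0.16761; exp(−0.16761) = 0.84568.
P = 992 × 0.84568 = 838.91 mbar.

P ≈ 839 mbar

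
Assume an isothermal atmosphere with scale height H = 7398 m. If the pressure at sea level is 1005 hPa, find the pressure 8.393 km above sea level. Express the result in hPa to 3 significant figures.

P ≈ 323 hPa

Barometric formula: P = P₀ exp(−z/H).
z/H = 8393.0/7398.0 = 1.1345; exp(−1.1345) = 0.32158.
P = 1005 × 0.32158 = 323.19 hPa.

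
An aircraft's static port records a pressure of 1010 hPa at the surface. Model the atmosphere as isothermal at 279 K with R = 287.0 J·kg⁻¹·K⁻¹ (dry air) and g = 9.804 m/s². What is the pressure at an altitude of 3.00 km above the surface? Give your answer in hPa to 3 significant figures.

Scale height: H = RT/g = 287.0 × 279 / 9.804 = 8167.4 m.
Barometric formula: P = P₀ exp(−z/H).
z/H = 3000.0/8167.4 = 0.36731; exp(−0.36731) = 0.69259.
P = 1010 × 0.69259 = 699.52 hPa.

P ≈ 700 hPa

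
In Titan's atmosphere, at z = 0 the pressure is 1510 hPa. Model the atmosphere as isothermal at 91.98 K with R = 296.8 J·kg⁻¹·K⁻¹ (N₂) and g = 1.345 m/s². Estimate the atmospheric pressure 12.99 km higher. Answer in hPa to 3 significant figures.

P ≈ 796 hPa

Scale height: H = RT/g = 296.8 × 91.98 / 1.345 = 20297 m.
Barometric formula: P = P₀ exp(−z/H).
z/H = 12990/20297 = 0.64000; exp(−0.64000) = 0.52729.
P = 1510 × 0.52729 = 796.21 hPa.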